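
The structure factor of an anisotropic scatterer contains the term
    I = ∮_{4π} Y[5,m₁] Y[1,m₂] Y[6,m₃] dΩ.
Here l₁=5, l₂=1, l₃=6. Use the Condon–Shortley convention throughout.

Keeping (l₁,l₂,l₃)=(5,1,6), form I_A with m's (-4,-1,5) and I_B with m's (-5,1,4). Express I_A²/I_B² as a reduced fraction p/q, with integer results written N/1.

55/1

Shared (l₁,l₂,l₃)=(5,1,6): N and (l;000)² cancel in I_A²/I_B².
A: Δ = 0!·10!·2!/13! = 1/858; Racah Σ t=0..0: t=0:+1/725760 = 1/725760; ⇒ 3j(5 1 6; -4 -1 5)² = 5/78, sgn -1
B: Δ = 0!·10!·2!/13! = 1/858; Racah Σ t=0..0: t=0:+1/7257600 = 1/7257600; ⇒ 3j(5 1 6; -5 1 4)² = 1/858, sgn +1
I_A²/I_B² = (5/78)/(1/858) = 55/1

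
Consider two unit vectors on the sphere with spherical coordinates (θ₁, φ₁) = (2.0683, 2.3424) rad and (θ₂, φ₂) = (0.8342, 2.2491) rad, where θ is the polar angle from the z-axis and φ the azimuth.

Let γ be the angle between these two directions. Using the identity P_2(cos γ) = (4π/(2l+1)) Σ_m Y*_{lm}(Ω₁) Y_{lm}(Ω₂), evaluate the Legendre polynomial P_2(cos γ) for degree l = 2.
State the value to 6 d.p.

-0.339077

Addition theorem: P_2(cos γ) = (4π/5) Σ_m Y*_{lm}(Ω₁) Y_{lm}(Ω₂), m = −2…2:
  m=-2: (-0.008229, -0.298186) × (-0.045053, 0.207115) = (0.062129, 0.011730)  (running Σ = (0.062129, 0.011730))
  m=-1: (0.225915, -0.232236) × (-0.241223, -0.299336) = (-0.124013, -0.011604)  (running Σ = (-0.061883, 0.000126))
  m=0: (-0.099899, -0.000000) × (0.111594, 0.000000) = (-0.011148, -0.000000)  (running Σ = (-0.073031, 0.000126))
  m=1: (-0.225915, -0.232236) × (0.241223, -0.299336) = (-0.124013, 0.011604)  (running Σ = (-0.197044, 0.011730))
  m=2: (-0.008229, 0.298186) × (-0.045053, -0.207115) = (0.062129, -0.011730)  (running Σ = (-0.134914, 0.000000))
Σ over m = (-0.134914, 0.000000); ×(4π/5) → (-0.339077, 0.000000). Real part: -0.339077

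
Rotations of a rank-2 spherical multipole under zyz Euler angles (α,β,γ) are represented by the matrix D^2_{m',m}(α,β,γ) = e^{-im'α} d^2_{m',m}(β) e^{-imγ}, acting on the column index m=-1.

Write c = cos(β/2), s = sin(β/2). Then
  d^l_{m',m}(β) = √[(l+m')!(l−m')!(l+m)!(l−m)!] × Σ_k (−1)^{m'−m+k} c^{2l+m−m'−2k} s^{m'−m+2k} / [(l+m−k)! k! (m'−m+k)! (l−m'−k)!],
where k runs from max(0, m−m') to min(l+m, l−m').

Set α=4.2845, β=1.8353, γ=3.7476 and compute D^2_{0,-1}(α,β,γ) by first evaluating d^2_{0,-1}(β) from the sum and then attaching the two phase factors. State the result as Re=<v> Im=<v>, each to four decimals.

Split into d^2_{0,-1}(β=1.8353) × two z-phases.
With c≡cos(β/2)=0.607688 and s≡sin(β/2)=0.794176, N=[2·2·1·6]^{1/2}=4.898979
k: max(0,(-1)−(0))=0 … min(2+(-1),2−(0))=1
  k=0: (−1)^1·4.8990/(2)·0.6077^3·0.7942^1 = -0.436551
  k=1: (−1)^2·4.8990/(2)·0.6077^1·0.7942^3 = +0.745601
d^2_{0,-1}(1.8353) = -0.436551 +0.745601 = +0.309050
Phases: e^{-i·(0)·4.2845}=+1.000000+0.000000i, e^{-i·(-1)·3.7476}=-0.821929-0.569590i ⇒ D=-0.254017-0.176032i

Re=-0.2540 Im=-0.1760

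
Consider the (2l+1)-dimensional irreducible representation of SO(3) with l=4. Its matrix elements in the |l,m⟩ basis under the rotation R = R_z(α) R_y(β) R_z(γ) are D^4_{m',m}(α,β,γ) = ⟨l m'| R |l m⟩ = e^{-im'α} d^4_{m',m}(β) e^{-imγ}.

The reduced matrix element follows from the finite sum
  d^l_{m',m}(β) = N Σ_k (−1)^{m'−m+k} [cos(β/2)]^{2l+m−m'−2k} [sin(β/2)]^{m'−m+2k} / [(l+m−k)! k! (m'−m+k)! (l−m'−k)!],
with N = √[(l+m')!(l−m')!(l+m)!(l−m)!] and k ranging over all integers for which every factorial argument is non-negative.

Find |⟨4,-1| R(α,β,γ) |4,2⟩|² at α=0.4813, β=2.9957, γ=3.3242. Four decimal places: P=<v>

First d^4_{-1,2}(β=2.9957), then the phase factors e^{-i(-1)α} and e^{-i(2)γ}:
With c≡cos(β/2)=0.072882 and s≡sin(β/2)=0.997341, N=[6·120·720·2]^{1/2}=1018.233765
The bounds max(0,m−m')=3 and min(l+m,l−m')=5 give 3 terms
  k=3: (−1)^0·1018.2338/(72)·0.0729^5·0.9973^3 = +0.000029
  k=4: (−1)^1·1018.2338/(48)·0.0729^3·0.9973^5 = -0.008104
  k=5: (−1)^2·1018.2338/(240)·0.0729^1·0.9973^7 = +0.303500
d^4_{-1,2}(2.9957) = +0.000029 -0.008104 +0.303500 = +0.295425
|D^4_{-1,2}|² = |d^4_{-1,2}(β)|² = (+0.295425)² = 0.087276 (the z-rotation phases have unit modulus)

P=0.0873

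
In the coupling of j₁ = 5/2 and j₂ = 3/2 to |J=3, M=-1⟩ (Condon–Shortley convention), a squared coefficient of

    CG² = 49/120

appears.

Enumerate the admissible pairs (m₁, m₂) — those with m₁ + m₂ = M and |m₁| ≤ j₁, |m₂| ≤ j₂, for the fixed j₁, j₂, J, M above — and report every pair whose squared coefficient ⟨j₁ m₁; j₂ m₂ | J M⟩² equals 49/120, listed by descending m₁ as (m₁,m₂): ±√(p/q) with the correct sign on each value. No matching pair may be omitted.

(-3/2,1/2): −√(49/120)

Admissible pairs with m₁+m₂ = M = -1: (-5/2,3/2), (-3/2,1/2), (-1/2,-1/2), (1/2,-3/2)
  (m₁,m₂)=(1/2,-3/2): CG² = 9/20, CG = +√(9/20)
  (m₁,m₂)=(-1/2,-1/2): CG² = 1/60, CG = +√(1/60)
  (m₁,m₂)=(-3/2,1/2): CG² = 49/120, CG = −√(49/120)   ← matches the target
  (m₁,m₂)=(-5/2,3/2): CG² = 1/8, CG = −√(1/8)
Pairs with CG² = 49/120: (-3/2,1/2): −√(49/120)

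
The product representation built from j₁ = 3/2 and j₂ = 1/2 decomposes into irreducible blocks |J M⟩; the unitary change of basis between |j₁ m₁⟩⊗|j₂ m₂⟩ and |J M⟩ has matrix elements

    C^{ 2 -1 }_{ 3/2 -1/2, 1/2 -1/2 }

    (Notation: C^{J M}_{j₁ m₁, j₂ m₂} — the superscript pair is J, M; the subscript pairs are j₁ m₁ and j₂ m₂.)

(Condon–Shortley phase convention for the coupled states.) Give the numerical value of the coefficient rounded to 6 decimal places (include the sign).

triangle: 0!*3!*1!/5! = 6/120
(j±m)!: 1!*2!*0!*1!*1!*3! = 12
prefactor² = (2J+1)*Δ*N² = 3
  k=0: +1/(0!*0!*2!*0!*1!*1!) = 1/2
Σ = 1/2  ⇒  CG² = 3*(1/2)² = 3/4
CG = +√(3/4) = +0.866025

+0.866025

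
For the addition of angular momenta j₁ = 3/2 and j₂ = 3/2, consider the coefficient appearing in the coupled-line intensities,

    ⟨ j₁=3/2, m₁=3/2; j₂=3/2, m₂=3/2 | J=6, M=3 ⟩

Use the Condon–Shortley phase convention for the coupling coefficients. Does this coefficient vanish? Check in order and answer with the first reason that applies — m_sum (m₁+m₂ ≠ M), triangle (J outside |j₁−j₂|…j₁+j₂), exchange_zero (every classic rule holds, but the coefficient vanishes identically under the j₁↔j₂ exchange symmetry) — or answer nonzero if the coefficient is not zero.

triangle

m-sum: m₁+m₂ = 3/2+3/2 = 3, M = 3  ✓
triangle: need |j₁−j₂| ≤ J ≤ j₁+j₂, i.e. J ∈ [0, 3]; J = 6 is outside ✗ ⇒ coefficient is 0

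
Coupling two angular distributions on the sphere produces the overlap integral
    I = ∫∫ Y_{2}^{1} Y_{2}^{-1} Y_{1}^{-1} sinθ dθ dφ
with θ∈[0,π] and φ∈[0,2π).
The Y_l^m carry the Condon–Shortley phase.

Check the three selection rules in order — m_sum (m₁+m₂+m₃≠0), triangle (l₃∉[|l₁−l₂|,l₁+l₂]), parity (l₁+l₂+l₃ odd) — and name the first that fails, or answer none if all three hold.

m_sum

Σmᵢ = -1  ✗
l₃∈[|l₁−l₂|,l₁+l₂]=[0,4], have l₃=1
Σlᵢ = 5 ⇒ odd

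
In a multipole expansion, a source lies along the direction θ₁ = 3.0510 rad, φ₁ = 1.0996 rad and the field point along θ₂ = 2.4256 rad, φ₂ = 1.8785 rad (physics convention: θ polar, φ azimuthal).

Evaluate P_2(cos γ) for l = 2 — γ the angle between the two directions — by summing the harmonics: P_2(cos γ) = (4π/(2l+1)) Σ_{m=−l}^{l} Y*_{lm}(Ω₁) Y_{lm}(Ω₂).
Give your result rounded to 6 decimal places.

0.444722

Term-by-term m-sum for l=2 (normalisation 4π/5 = 2.513274):
  m=-2: (-0.00186 + 0.00256j) × (-0.13588 + 0.09607j) = 0.00001 - 0.00053j  (running Σ = 0.00001 - 0.00053j)
  m=-1: (-0.03160 - 0.06202j) × (0.11587 + 0.36459j) = 0.01895 - 0.01871j  (running Σ = 0.01896 - 0.01923j)
  m=0: (0.62304 + 0.00000j) × (0.22315 + 0.00000j) = 0.13903 + 0.00000j  (running Σ = 0.15799 - 0.01923j)
  m=1: (0.03160 - 0.06202j) × (-0.11587 + 0.36459j) = 0.01895 + 0.01871j  (running Σ = 0.17694 - 0.00053j)
  m=2: (-0.00186 - 0.00256j) × (-0.13588 - 0.09607j) = 0.00001 + 0.00053j  (running Σ = 0.17695 - 0.00000j)
Σ over m = 0.17695 - 0.00000j; ×(4π/5) → 0.44472 - 0.00000j. Real part: 0.444722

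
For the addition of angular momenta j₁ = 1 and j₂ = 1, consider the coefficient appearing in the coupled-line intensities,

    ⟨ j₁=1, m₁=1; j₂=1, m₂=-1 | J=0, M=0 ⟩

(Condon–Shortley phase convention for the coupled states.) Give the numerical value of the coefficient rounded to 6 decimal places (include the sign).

+0.577350

√[1·2!0!0!/3! · 2!0!0!2!0!0!] = √(4/3)
  +(−1)^0/∏(0,2,0,0,0,0)! = 1/2  (running 1/2)
⟨..|..⟩ = √(4/3)·(1/2) = +0.577350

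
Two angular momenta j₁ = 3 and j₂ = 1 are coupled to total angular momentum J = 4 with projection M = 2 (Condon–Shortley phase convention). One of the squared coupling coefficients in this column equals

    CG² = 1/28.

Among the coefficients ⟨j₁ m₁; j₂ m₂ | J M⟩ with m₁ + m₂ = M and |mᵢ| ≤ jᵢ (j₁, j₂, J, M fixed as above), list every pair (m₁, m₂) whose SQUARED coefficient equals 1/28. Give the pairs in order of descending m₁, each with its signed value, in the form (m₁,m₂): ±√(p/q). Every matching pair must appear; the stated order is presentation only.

Admissible pairs with m₁+m₂ = M = 2: (1,1), (2,0), (3,-1)
  (m₁,m₂)=(3,-1): CG² = 1/28, CG = +√(1/28)   ← matches the target
  (m₁,m₂)=(2,0): CG² = 3/7, CG = +√(3/7)
  (m₁,m₂)=(1,1): CG² = 15/28, CG = +√(15/28)
Pairs with CG² = 1/28: (3,-1): +√(1/28)

(3,-1): +√(1/28)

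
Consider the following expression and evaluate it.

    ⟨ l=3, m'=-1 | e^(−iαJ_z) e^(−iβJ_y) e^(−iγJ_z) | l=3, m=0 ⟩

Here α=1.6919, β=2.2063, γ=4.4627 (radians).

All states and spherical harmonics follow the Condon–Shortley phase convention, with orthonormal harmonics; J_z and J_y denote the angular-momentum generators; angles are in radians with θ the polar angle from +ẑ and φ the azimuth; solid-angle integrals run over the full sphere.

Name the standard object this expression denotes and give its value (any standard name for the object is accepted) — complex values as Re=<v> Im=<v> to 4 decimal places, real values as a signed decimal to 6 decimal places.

Wigner D-matrix element, Re=-0.0321 Im=0.2635

This is a Wigner D-matrix element — the rotation-matrix element ⟨l m'| R(α,β,γ) |l m⟩ in the angular-momentum basis.
First d^3_{-1,0}(β=2.2063), then the phase factors e^{-i(-1)α} and e^{-i(0)γ}:
c=cos(2.206300/2)=0.450787, s=sin(2.206300/2)=0.892632; N=√[2·24·6·6]=41.569219
k: max(0,(0)−(-1))=1 … min(3+(0),3−(-1))=3
  k=1: (−1)^0·41.5692/(12)·0.4508^5·0.8926^1 = +0.057560
  k=2: (−1)^1·41.5692/(4)·0.4508^3·0.8926^3 = -0.677083
  k=3: (−1)^2·41.5692/(12)·0.4508^1·0.8926^5 = +0.884959
d^3_{-1,0}(2.2063) = +0.057560 -0.677083 +0.884959 = +0.265436
Attach z-rotation phases: D = e^{-i(-1)(1.6919)}·(+0.265436)·e^{-i(0)(4.4627)} = -0.032067+0.263492i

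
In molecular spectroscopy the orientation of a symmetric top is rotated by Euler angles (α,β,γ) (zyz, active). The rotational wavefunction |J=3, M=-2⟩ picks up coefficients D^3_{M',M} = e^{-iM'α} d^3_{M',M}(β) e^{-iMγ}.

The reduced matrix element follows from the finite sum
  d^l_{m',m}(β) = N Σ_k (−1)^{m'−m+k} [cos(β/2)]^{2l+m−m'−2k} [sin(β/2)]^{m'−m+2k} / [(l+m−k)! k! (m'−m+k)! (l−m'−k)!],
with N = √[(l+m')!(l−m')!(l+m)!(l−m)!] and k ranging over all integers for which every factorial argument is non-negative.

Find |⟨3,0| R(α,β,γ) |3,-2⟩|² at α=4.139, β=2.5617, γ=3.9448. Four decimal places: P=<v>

P=0.1183

First d^3_{0,-2}(β=2.5617), then the phase factors e^{-i(0)α} and e^{-i(-2)γ}:
With c≡cos(β/2)=0.285901 and s≡sin(β/2)=0.958259, N=[6·6·1·120]^{1/2}=65.726707
The bounds max(0,m−m')=0 and min(l+m,l−m')=1 give 2 terms
  k=0: (−1)^2·65.7267/(12)·0.2859^4·0.9583^2 = +0.033604
  k=1: (−1)^3·65.7267/(12)·0.2859^2·0.9583^4 = -0.377506
d^3_{0,-2}(2.5617) = +0.033604 -0.377506 = -0.343902
|D^3_{0,-2}|² = |d^3_{0,-2}(β)|² = (-0.343902)² = 0.118268 (the z-rotation phases have unit modulus)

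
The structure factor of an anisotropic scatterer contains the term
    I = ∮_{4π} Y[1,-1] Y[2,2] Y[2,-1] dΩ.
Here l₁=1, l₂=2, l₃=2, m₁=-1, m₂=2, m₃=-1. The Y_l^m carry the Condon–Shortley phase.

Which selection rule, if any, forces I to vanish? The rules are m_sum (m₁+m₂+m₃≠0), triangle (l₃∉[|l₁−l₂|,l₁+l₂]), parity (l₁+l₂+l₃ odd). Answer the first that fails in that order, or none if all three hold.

parity

azimuthal sum: -1 + 2 − 1 = 0  ✓
1 ≤ 2 ≤ 3 (triangle on l)  ✓
L = 1 + 2 + 2 = 5 (odd)  ✗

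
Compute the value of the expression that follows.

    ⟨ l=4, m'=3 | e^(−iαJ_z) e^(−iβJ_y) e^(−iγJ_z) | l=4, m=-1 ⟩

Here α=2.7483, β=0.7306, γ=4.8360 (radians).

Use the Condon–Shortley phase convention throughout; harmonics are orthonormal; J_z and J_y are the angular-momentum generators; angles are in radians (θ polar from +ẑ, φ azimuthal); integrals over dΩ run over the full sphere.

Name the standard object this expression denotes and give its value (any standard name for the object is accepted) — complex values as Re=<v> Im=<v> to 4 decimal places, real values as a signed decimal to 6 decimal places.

This is a Wigner D-matrix element — the rotation-matrix element ⟨l m'| R(α,β,γ) |l m⟩ in the angular-momentum basis.
D^4_{3,-1}(2.7483,0.7306,4.8360) = e^{-i·3·2.7483}·d^4_{3,-1}(0.7306)·e^{-i·-1·4.8360}. Compute d first:
Half-angle: c=0.934017, s=0.357230. N=√(5040·1·6·120)=1904.940944
k∈{0,1} keeps every argument non-negative
  k=0: (−1)^4·1904.9409/(144)·0.9340^4·0.3572^4 = +0.163956
  k=1: (−1)^5·1904.9409/(240)·0.9340^2·0.3572^6 = -0.014390
d^4_{3,-1}(0.7306) = +0.163956 -0.014390 = +0.149566
D = (-0.381038-0.924560i)·(+0.149566)·(+0.123296-0.992370i) = -0.144254+0.039506i

Wigner D-matrix element, Re=-0.1443 Im=0.0395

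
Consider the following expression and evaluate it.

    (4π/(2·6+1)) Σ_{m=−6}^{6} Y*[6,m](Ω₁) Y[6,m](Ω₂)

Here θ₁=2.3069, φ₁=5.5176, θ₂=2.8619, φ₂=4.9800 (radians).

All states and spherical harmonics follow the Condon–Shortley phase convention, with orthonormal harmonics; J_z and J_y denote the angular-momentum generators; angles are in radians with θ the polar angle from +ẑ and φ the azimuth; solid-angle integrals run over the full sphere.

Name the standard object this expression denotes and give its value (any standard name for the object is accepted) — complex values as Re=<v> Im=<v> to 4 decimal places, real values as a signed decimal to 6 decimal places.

Legendre polynomial (addition theorem), -0.412464

This sum is the spherical-harmonic addition theorem: it equals the Legendre polynomial P_l(cos γ) of the angle γ between the two directions.
Expand P_6 via completeness: Σ_{m} conj(Y_{6,m}) at Ω₁ times Y_{6,m} at Ω₂ —
  m=-6: (-0.00949 + 0.07946j) × (0.00001 + 0.00021j) = -0.00002 - 0.00000j  (running Σ = -0.00002 - 0.00000j)
  m=-5: (0.19429 - 0.15916j) × (-0.00251 - 0.00059j) = -0.00058 + 0.00028j  (running Σ = -0.00060 + 0.00028j)
  m=-4: (-0.42468 - 0.03373j) × (0.00911 - 0.01666j) = -0.00443 + 0.00677j  (running Σ = -0.00503 + 0.00705j)
  m=-3: (0.23145 + 0.26074j) × (0.06786 + 0.06553j) = -0.00138 + 0.03286j  (running Σ = -0.00641 + 0.03991j)
  m=-2: (-0.00289 + 0.07298j) × (-0.26759 + 0.15867j) = -0.01080 - 0.01999j  (running Σ = -0.01721 + 0.01992j)
  m=-1: (0.26864 - 0.25820j) × (-0.15748 - 0.57434j) = -0.19060 - 0.11363j  (running Σ = -0.20782 - 0.09371j)
  m=0: (-0.03290 + 0.00000j) × (0.33628 + 0.00000j) = -0.01106 + 0.00000j  (running Σ = -0.21888 - 0.09371j)
  m=1: (-0.26864 - 0.25820j) × (0.15748 - 0.57434j) = -0.19060 + 0.11363j  (running Σ = -0.40948 + 0.01992j)
  m=2: (-0.00289 - 0.07298j) × (-0.26759 - 0.15867j) = -0.01080 + 0.01999j  (running Σ = -0.42029 + 0.03991j)
  m=3: (-0.23145 + 0.26074j) × (-0.06786 + 0.06553j) = -0.00138 - 0.03286j  (running Σ = -0.42167 + 0.00705j)
  m=4: (-0.42468 + 0.03373j) × (0.00911 + 0.01666j) = -0.00443 - 0.00677j  (running Σ = -0.42610 + 0.00028j)
  m=5: (-0.19429 - 0.15916j) × (0.00251 - 0.00059j) = -0.00058 - 0.00028j  (running Σ = -0.42668 - 0.00000j)
  m=6: (-0.00949 - 0.07946j) × (0.00001 - 0.00021j) = -0.00002 + 0.00000j  (running Σ = -0.42670 + 0.00000j)
Total Σ_m = -0.42670 + 0.00000j. Multiply by 0.966644: -0.41246 + 0.00000j. P_6(cos γ) = -0.412464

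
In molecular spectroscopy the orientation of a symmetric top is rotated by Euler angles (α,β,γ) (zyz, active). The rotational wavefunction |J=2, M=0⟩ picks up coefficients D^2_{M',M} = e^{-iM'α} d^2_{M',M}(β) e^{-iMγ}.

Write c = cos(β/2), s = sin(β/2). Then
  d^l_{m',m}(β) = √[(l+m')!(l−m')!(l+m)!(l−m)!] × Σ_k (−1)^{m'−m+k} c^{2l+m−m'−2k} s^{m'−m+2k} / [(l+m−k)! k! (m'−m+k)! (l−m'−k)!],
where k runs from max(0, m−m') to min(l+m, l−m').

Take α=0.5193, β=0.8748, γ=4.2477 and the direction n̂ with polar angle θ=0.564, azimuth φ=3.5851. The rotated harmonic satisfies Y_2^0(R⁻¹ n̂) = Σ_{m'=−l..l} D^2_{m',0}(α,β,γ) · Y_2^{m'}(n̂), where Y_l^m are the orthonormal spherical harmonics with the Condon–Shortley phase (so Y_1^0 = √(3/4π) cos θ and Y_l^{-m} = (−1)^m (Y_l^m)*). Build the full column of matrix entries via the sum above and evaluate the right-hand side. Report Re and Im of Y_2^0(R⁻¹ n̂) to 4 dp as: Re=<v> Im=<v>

Re=-0.2987 Im=0.0000

Need the full column D^2_{m',0} for m'=−2..2 at α=0.5193, β=0.8748, γ=4.2477.
cos(β/2)=0.905856, sin(β/2)=0.423586
d^2_{-2,0}: single k=2 term ⇒ +0.360642;  D = +0.183000+0.310763i
d^2_{-1,0}: k∈[1..2] ⇒ +0.771249 -0.168639 = +0.602609;  D = +0.523166+0.299059i
d^2_{0,0}: k∈[0..2] ⇒ +0.673344 -0.588926 +0.032193 = +0.116611;  D = +0.116611+0.000000i
d^2_{1,0}: k∈[0..1] ⇒ -0.771249 +0.168639 = -0.602609;  D = -0.523166+0.299059i
d^2_{2,0}: single k=0 term ⇒ +0.360642;  D = +0.183000-0.310763i
Y_2^{m'}(θ=0.564,φ=3.5851) and Σ D·Y over m':
  (+0.1830+0.3108i)·(+0.0697-0.0856i)  (+0.5232+0.2991i)·(-0.3153+0.1498i)  (+0.1166+0.0000i)·(+0.3604+0.0000i)  (-0.5232+0.2991i)·(+0.3153+0.1498i)  (+0.1830-0.3108i)·(+0.0697+0.0856i)
Y_2^0(R⁻¹ n̂) = -0.298707+0.000000i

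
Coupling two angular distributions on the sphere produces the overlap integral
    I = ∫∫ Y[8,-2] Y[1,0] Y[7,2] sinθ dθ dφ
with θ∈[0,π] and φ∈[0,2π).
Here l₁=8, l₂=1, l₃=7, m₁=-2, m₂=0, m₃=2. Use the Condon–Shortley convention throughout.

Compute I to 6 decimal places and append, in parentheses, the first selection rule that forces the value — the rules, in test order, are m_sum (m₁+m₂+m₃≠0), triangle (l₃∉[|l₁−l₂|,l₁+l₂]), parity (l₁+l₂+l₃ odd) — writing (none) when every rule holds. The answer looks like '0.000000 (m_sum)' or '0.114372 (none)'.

0.237007 (none)

Rules hold: Σm=0, L=16 even, 7≤7≤9.
N = 17·3·15 = 765
Δ = 2!·14!·0!/17! = 1/2040
Racah Σ t=1..1: t=1:−1/25401600 = -1/25401600
⇒ 3j(8 1 7; 0 0 0)² = 8/255, sgn +1
Racah Σ t=1..1: t=1:−1/43545600 = -1/43545600
⇒ 3j(8 1 7; -2 0 2)² = 1/34, sgn +1
4πI² = N·(3j₀)²·(3jₘ)² = 12/17
I = +1·√(0.705882/4π) = 0.23700703
No selection rule forces the value: the integral is nonzero (none).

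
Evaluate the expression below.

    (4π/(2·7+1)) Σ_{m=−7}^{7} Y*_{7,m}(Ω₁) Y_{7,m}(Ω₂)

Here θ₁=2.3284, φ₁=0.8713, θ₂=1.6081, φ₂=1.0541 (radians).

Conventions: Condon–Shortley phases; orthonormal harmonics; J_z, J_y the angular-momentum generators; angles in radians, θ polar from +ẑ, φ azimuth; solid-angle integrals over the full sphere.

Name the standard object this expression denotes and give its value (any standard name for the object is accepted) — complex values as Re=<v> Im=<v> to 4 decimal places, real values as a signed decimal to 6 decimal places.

This sum is the spherical-harmonic addition theorem: it equals the Legendre polynomial P_l(cos γ) of the angle γ between the two directions.
Addition theorem: P_7(cos γ) = (4π/15) Σ_m Y*_{lm}(Ω₁) Y_{lm}(Ω₂), m = −7…7:
  term(m=-7) = 0.00763 - 0.02546j   from Y*(Ω₁)=0.05250 - 0.00978j, Y(Ω₂)=0.22770 - 0.44246j
  term(m=-6) = 0.00600 - 0.01169j   from Y*(Ω₁)=-0.09316 + 0.16446j, Y(Ω₂)=-0.06943 + 0.00288j
  term(m=-5) = -0.08365 + 0.10850j   from Y*(Ω₁)=-0.13295 - 0.35767j, Y(Ω₂)=-0.19014 - 0.30456j
  term(m=-4) = -0.02671 + 0.02396j   from Y*(Ω₁)=0.41515 + 0.14854j, Y(Ω₂)=-0.03873 + 0.07158j
  term(m=-3) = 0.04325 - 0.02642j   from Y*(Ω₁)=-0.13638 + 0.07949j, Y(Ω₂)=-0.32103 + 0.00665j
  term(m=-2) = -0.02318 + 0.00887j   from Y*(Ω₁)=-0.04905 + 0.28270j, Y(Ω₂)=0.04429 + 0.07432j
  term(m=-1) = 0.09052 - 0.01673j   from Y*(Ω₁)=-0.19291 - 0.22927j, Y(Ω₂)=-0.15177 + 0.26712j
  term(m=+0) = -0.01813 + 0.00000j   from Y*(Ω₁)=-0.20601 + 0.00000j, Y(Ω₂)=0.08802 + 0.00000j
  term(m=+1) = 0.09052 + 0.01673j   from Y*(Ω₁)=0.19291 - 0.22927j, Y(Ω₂)=0.15177 + 0.26712j
  term(m=+2) = -0.02318 - 0.00887j   from Y*(Ω₁)=-0.04905 - 0.28270j, Y(Ω₂)=0.04429 - 0.07432j
  term(m=+3) = 0.04325 + 0.02642j   from Y*(Ω₁)=0.13638 + 0.07949j, Y(Ω₂)=0.32103 + 0.00665j
  term(m=+4) = -0.02671 - 0.02396j   from Y*(Ω₁)=0.41515 - 0.14854j, Y(Ω₂)=-0.03873 - 0.07158j
  term(m=+5) = -0.08365 - 0.10850j   from Y*(Ω₁)=0.13295 - 0.35767j, Y(Ω₂)=0.19014 - 0.30456j
  term(m=+6) = 0.00600 + 0.01169j   from Y*(Ω₁)=-0.09316 - 0.16446j, Y(Ω₂)=-0.06943 - 0.00288j
  term(m=+7) = 0.00763 + 0.02546j   from Y*(Ω₁)=-0.05250 - 0.00978j, Y(Ω₂)=-0.22770 - 0.44246j
Accumulated sum 0.00957 + 0.00000j; after 4π/(2l+1) scaling, 0.00802 + 0.00000j ⇒ P_7 = 0.008020

Legendre polynomial (addition theorem), +0.008020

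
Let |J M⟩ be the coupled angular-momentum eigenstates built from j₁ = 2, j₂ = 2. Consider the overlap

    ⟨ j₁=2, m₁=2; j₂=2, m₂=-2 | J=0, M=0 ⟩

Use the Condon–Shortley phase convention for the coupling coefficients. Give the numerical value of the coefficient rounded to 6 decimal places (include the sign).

√[1·4!0!0!/5! · 4!0!0!4!0!0!] = √(576/5)
  +(−1)^0/∏(0,4,0,0,0,0)! = 1/24  (running 1/24)
⟨..|..⟩ = √(576/5)·(1/24) = +0.447214

+√(1/5) = +0.447214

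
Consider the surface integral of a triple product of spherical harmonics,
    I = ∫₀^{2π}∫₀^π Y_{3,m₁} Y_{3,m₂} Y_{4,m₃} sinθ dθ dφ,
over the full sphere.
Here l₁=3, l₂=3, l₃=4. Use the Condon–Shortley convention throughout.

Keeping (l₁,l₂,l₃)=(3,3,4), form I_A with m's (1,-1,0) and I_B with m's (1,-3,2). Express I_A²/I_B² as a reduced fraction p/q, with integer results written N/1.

1/54

Shared (l₁,l₂,l₃)=(3,3,4): N and (l;000)² cancel in I_A²/I_B².
A: Δ = 2!·4!·4!/11! = 1/34650; Racah Σ t=0..2: t=0:+1/32 t=1:−1/36 t=2:+1/1152 = 5/1152; ⇒ 3j(3 3 4; 1 -1 0)² = 1/1386, sgn +1
B: Δ = 2!·4!·4!/11! = 1/34650; Racah Σ t=0..0: t=0:+1/192 = 1/192; ⇒ 3j(3 3 4; 1 -3 2)² = 3/77, sgn +1
I_A²/I_B² = (1/1386)/(3/77) = 1/54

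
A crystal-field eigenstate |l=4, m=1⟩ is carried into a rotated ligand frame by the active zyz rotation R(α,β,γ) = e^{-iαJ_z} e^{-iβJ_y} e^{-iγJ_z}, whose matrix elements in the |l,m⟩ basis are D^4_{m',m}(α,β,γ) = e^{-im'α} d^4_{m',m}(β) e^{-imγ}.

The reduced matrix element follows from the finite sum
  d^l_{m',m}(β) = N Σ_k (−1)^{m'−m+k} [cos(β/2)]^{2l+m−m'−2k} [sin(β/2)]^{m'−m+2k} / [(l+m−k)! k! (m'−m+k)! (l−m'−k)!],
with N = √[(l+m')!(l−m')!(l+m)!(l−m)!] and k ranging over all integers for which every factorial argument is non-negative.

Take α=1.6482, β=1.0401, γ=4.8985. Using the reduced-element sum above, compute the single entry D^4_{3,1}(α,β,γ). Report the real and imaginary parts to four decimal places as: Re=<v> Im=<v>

Re=-0.3469 Im=0.1542

First d^4_{3,1}(β=1.0401), then the phase factors e^{-i(3)α} and e^{-i(1)γ}:
Half-angle: c=0.867794, s=0.496924. N=√(5040·1·120·6)=1904.940944
Admissible k: 0..1 (factorial args all ≥0)
  k=0: (−1)^2·1904.9409/(240)·0.8678^6·0.4969^2 = +0.837048
  k=1: (−1)^3·1904.9409/(144)·0.8678^4·0.4969^4 = -0.457451
d^4_{3,1}(1.0401) = +0.837048 -0.457451 = +0.379597
Attach z-rotation phases: D = e^{-i(3)(1.6482)}·(+0.379597)·e^{-i(1)(4.8985)} = -0.346865+0.154203i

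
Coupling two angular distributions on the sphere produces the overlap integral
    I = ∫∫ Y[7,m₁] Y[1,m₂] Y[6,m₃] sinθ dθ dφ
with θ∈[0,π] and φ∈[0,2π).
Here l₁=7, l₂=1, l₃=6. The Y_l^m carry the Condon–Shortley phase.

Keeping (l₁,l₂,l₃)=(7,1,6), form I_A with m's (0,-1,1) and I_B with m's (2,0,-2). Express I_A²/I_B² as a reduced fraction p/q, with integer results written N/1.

l's match ⇒ only the (l;m) 3-j factors differ between A and B.
A: triangle coeff Δ(7,1,6) = 1/1365; Σ_t [0,0]: t=0:+1/1209600 = 1/1209600; (3j)²=1/65 [(7 1 6; 0 -1 1)], sign=-1
B: triangle coeff Δ(7,1,6) = 1/1365; Σ_t [1,1]: t=1:−1/967680 = -1/967680; (3j)²=3/91 [(7 1 6; 2 0 -2)], sign=-1
I_A²/I_B² = (1/65)/(3/91) = 7/15

7/15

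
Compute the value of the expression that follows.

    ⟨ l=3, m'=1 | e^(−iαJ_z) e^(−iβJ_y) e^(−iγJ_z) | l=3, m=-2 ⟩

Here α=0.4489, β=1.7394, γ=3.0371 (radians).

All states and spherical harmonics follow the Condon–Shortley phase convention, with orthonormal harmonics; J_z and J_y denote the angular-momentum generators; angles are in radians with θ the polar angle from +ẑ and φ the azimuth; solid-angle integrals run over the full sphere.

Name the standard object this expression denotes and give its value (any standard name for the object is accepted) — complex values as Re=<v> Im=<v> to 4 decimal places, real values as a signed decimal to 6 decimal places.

This is a Wigner D-matrix element — the rotation-matrix element ⟨l m'| R(α,β,γ) |l m⟩ in the angular-momentum basis.
Split into d^3_{1,-2}(β=1.7394) × two z-phases.
With c≡cos(β/2)=0.645056 and s≡sin(β/2)=0.764135, N=[24·2·1·120]^{1/2}=75.894664
k: max(0,(-2)−(1))=0 … min(3+(-2),3−(1))=1
  k=0: (−1)^3·75.8947/(12)·0.6451^3·0.7641^3 = -0.757413
  k=1: (−1)^4·75.8947/(24)·0.6451^1·0.7641^5 = +0.531434
d^3_{1,-2}(1.7394) = -0.757413 +0.531434 = -0.225980
Attach z-rotation phases: D = e^{-i(1)(0.4489)}·(-0.225980)·e^{-i(-2)(3.0371)} = -0.178815+0.138174i

Wigner D-matrix element, Re=-0.1788 Im=0.1382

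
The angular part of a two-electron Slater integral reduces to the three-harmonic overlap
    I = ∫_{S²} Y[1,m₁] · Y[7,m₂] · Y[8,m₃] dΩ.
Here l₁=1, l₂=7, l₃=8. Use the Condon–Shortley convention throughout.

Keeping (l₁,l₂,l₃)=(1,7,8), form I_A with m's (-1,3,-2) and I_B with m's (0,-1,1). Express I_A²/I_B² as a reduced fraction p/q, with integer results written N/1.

Same 1,7,8: normalisation and zero-m 3j drop out of the ratio.
A: Δ: 0! 2! 14! / 17! → 1/2040; sum: t=0:+1/174182400 = 1/174182400; 3j²(1 7 8; -1 3 -2) = Δ·Π!·Σ² = 1/136  (sign +1)
B: Δ: 0! 2! 14! / 17! → 1/2040; sum: t=0:+1/29030400 = 1/29030400; 3j²(1 7 8; 0 -1 1) = Δ·Π!·Σ² = 21/680  (sign -1)
I_A²/I_B² = (1/136)/(21/680) = 5/21

5/21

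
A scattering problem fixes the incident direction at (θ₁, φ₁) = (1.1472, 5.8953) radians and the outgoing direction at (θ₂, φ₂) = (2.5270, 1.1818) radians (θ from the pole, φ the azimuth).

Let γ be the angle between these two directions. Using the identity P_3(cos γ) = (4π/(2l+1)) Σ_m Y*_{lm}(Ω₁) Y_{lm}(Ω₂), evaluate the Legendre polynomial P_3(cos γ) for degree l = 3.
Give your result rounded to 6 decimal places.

0.408670

Summing Y*_{l m}(θ₁,φ₁)·Y_{l m}(θ₂,φ₂) over m ∈ [−3, 3]; prefactor 4π/(2·3+1) = 1.795196:
  term(m=-3) = -0.000084+0.025285i   from Y*(Ω₁)=+0.125165-0.290249i, Y(Ω₂)=-0.073559+0.031431i
  term(m=-2) = +0.096920+0.000215i   from Y*(Ω₁)=+0.249219-0.244466i, Y(Ω₂)=+0.197759+0.194852i
  term(m=-1) = -0.000022+0.019921i   from Y*(Ω₁)=-0.042334+0.017297i, Y(Ω₂)=+0.165208-0.403061i
  term(m=+0) = +0.034019+0.000000i   from Y*(Ω₁)=-0.330592-0.000000i, Y(Ω₂)=-0.102904+0.000000i
  term(m=+1) = -0.000022-0.019921i   from Y*(Ω₁)=+0.042334+0.017297i, Y(Ω₂)=-0.165208-0.403061i
  term(m=+2) = +0.096920-0.000215i   from Y*(Ω₁)=+0.249219+0.244466i, Y(Ω₂)=+0.197759-0.194852i
  term(m=+3) = -0.000084-0.025285i   from Y*(Ω₁)=-0.125165-0.290249i, Y(Ω₂)=+0.073559+0.031431i
Accumulated sum +0.227646+0.000000i; after 4π/(2l+1) scaling, +0.408670+0.000000i ⇒ P_3 = 0.408670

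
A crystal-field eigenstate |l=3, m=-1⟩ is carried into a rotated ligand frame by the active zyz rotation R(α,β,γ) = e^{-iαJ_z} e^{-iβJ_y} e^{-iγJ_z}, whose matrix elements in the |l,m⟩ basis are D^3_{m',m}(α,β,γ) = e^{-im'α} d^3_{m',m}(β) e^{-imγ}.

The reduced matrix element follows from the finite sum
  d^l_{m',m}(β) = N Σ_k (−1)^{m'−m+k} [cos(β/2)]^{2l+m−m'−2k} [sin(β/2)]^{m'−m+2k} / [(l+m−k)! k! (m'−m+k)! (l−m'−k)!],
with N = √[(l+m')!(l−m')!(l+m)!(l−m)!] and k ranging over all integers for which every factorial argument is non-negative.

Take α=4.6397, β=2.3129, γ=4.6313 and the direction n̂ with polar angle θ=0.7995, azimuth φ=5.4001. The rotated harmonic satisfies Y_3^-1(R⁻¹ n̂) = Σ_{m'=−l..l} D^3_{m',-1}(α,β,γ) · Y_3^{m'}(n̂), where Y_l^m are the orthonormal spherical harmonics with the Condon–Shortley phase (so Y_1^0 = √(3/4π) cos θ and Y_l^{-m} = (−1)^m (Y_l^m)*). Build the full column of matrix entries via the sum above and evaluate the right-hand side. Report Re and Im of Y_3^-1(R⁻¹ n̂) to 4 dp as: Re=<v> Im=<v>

Re=0.1312 Im=-0.2802

Need the full column D^3_{m',-1} for m'=−3..3 at α=4.6397, β=2.3129, γ=4.6313.
cos(β/2)=0.402592, sin(β/2)=0.915380
d^3_{-3,-1}: single k=2 term ⇒ +0.085253;  D = +0.081466-0.025125i
d^3_{-2,-1}: k∈[1..2] ⇒ +0.030614 -0.316540 = -0.285925;  D = -0.064201-0.278624i
d^3_{-1,-1}: k∈[0..2] ⇒ +0.004258 -0.176097 +0.682788 = +0.510949;  D = -0.504919+0.078263i
d^3_{0,-1}: k∈[0..2] ⇒ -0.033536 +0.520128 -0.896317 = -0.409726;  D = +0.033188+0.408380i
d^3_{1,-1}: k∈[0..2] ⇒ +0.132073 -0.910384 +0.588312 = -0.189999;  D = -0.189993+0.001596i
d^3_{2,-1}: k∈[0..1] ⇒ -0.316540 +0.818222 = +0.501682;  D = -0.032230+0.500646i
d^3_{3,-1}: single k=0 term ⇒ +0.440738;  D = -0.436609-0.060183i
Y_3^{m'}(θ=0.7995,φ=5.4001) and Σ D·Y over m':
  (+0.0815-0.0251i)·(-0.1355+0.0727i)  (-0.0642-0.2786i)·(-0.0711+0.3593i)  (-0.5049+0.0783i)·(+0.2103+0.2560i)  (+0.0332+0.4084i)·(-0.1484+0.0000i)  (-0.1900+0.0016i)·(-0.2103+0.2560i)  (-0.0322+0.5006i)·(-0.0711-0.3593i)  (-0.4366-0.0602i)·(+0.1355+0.0727i)
Y_3^-1(R⁻¹ n̂) = +0.131230-0.280191i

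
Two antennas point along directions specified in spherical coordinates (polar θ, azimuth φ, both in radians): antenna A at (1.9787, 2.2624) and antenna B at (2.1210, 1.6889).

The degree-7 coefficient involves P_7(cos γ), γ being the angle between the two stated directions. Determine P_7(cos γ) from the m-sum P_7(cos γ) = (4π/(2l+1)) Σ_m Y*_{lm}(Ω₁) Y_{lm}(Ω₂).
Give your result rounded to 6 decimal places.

-0.409404

Addition theorem: P_7(cos γ) = (4π/15) Σ_m Y*_{lm}(Ω₁) Y_{lm}(Ω₂), m = −7…7:
  term(m=-7) = (-0.028858, -0.034409)   from Y*(Ω₁)=(-0.272357, -0.035285), Y(Ω₂)=(0.120305, 0.110751)
  term(m=-6) = (-0.159238, -0.049155)   from Y*(Ω₁)=(-0.236919, -0.375578), Y(Ω₂)=(0.284945, -0.244236)
  term(m=-5) = (-0.101537, 0.028549)   from Y*(Ω₁)=(0.077819, -0.237667), Y(Ω₂)=(-0.234831, -0.350334)
  term(m=-4) = (0.014651, -0.016597)   from Y*(Ω₁)=(-0.183539, 0.072284), Y(Ω₂)=(-0.099937, 0.051069)
  term(m=-3) = (-0.014646, 0.097103)   from Y*(Ω₁)=(-0.288104, -0.158897), Y(Ω₂)=(-0.103553, -0.279931)
  term(m=-2) = (-0.006902, -0.015300)   from Y*(Ω₁)=(0.012010, 0.063271), Y(Ω₂)=(-0.253390, 0.060991)
  term(m=-1) = (0.055785, 0.036033)   from Y*(Ω₁)=(-0.211578, 0.255519), Y(Ω₂)=(-0.023588, -0.198789)
  term(m=+0) = (-0.007197, 0.000000)   from Y*(Ω₁)=(0.024926, -0.000000), Y(Ω₂)=(-0.288747, 0.000000)
  term(m=+1) = (0.055785, -0.036033)   from Y*(Ω₁)=(0.211578, 0.255519), Y(Ω₂)=(0.023588, -0.198789)
  term(m=+2) = (-0.006902, 0.015300)   from Y*(Ω₁)=(0.012010, -0.063271), Y(Ω₂)=(-0.253390, -0.060991)
  term(m=+3) = (-0.014646, -0.097103)   from Y*(Ω₁)=(0.288104, -0.158897), Y(Ω₂)=(0.103553, -0.279931)
  term(m=+4) = (0.014651, 0.016597)   from Y*(Ω₁)=(-0.183539, -0.072284), Y(Ω₂)=(-0.099937, -0.051069)
  term(m=+5) = (-0.101537, -0.028549)   from Y*(Ω₁)=(-0.077819, -0.237667), Y(Ω₂)=(0.234831, -0.350334)
  term(m=+6) = (-0.159238, 0.049155)   from Y*(Ω₁)=(-0.236919, 0.375578), Y(Ω₂)=(0.284945, 0.244236)
  term(m=+7) = (-0.028858, 0.034409)   from Y*(Ω₁)=(0.272357, -0.035285), Y(Ω₂)=(-0.120305, 0.110751)
Total Σ_m = (-0.488690, 0.000000). Multiply by 0.837758: (-0.409404, 0.000000). P_7(cos γ) = -0.409404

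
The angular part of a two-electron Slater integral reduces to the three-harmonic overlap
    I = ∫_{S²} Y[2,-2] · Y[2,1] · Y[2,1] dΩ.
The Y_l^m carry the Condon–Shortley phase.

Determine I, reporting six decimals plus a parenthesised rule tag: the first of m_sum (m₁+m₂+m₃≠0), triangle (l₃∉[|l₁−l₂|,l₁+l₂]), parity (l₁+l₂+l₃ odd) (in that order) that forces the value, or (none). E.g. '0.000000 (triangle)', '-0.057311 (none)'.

0.220728 (none)

m-sum 0 ✓  L=6 even ✓  0≤2≤4 ✓
Π(2lᵢ+1) = 5×5×5 = 125
triangle coeff Δ(2,2,2) = 1/630
Σ_t [0,2]: t=0:+1/8 t=1:−1/1 t=2:+1/8 = -3/4
(3j)²=2/35 [(2 2 2; 0 0 0)], sign=-1
Σ_t [2,2]: t=2:+1/4 = 1/4
(3j)²=3/35 [(2 2 2; -2 1 1)], sign=-1
⇒ 4πI² = 30/49
I = (+1)√(30/49/(4π)) = 0.22072812
No selection rule forces the value: the integral is nonzero (none).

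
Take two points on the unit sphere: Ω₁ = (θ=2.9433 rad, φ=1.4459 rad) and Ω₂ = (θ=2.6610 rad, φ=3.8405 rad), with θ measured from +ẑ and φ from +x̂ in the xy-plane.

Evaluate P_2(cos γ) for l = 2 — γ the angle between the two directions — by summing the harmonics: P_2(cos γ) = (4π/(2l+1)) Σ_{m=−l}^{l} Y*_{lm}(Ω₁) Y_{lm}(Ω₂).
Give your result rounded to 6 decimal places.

0.466063

Summing Y*_{l m}(θ₁,φ₁)·Y_{l m}(θ₂,φ₂) over m ∈ [−2, 2]; prefactor 4π/(2·2+1) = 2.513274:
  [-2]  conj(Y_{2,-2})(Ω₁) = -0.014525+0.003706i ; Y_{2,-2}(Ω₂) = +0.014210-0.081325i ; Δ = +0.000095+0.001234i
  [-1]  conj(Y_{2,-1})(Ω₁) = -0.018587-0.148044i ; Y_{2,-1}(Ω₂) = +0.242444-0.203756i ; Δ = -0.034671-0.032105i
  [+0]  conj(Y_{2,0})(Ω₁) = +0.594065-0.000000i ; Y_{2,0}(Ω₂) = +0.428561+0.000000i ; Δ = +0.254593+0.000000i
  [+1]  conj(Y_{2,1})(Ω₁) = +0.018587-0.148044i ; Y_{2,1}(Ω₂) = -0.242444-0.203756i ; Δ = -0.034671+0.032105i
  [+2]  conj(Y_{2,2})(Ω₁) = -0.014525-0.003706i ; Y_{2,2}(Ω₂) = +0.014210+0.081325i ; Δ = +0.000095-0.001234i
Accumulated sum +0.185441+0.000000i; after 4π/(2l+1) scaling, +0.466063+0.000000i ⇒ P_2 = 0.466063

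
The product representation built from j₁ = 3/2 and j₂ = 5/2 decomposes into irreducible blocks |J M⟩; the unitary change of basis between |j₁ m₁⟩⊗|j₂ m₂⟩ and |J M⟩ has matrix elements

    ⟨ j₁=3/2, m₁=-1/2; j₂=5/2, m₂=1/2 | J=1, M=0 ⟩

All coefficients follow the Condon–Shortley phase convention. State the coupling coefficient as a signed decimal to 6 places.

j₁+j₂−J=3  J+j₁−j₂=0  J−j₁+j₂=2  j₁+j₂+J+1=6
(j₁±m₁, j₂±m₂, J±M) = (1,2,3,2,1,1)
P² = 6/5
sum k=2..2:
  [2] +1/2 = 1/2
S = 1/2
C² = P²·S² = 3/10 ; C = +0.547723

+0.547723  (= +√(3/10))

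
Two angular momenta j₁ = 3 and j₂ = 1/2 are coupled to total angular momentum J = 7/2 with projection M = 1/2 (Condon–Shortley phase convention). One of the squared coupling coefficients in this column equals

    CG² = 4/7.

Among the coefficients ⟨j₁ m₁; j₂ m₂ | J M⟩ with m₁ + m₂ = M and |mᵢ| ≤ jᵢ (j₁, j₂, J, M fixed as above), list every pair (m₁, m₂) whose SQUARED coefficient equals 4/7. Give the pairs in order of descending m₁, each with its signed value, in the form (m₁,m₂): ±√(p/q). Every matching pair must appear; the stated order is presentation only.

(0,1/2): +√(4/7)

Admissible pairs with m₁+m₂ = M = 1/2: (0,1/2), (1,-1/2)
  (m₁,m₂)=(1,-1/2): CG² = 3/7, CG = +√(3/7)
  (m₁,m₂)=(0,1/2): CG² = 4/7, CG = +√(4/7)   ← matches the target
Pairs with CG² = 4/7: (0,1/2): +√(4/7)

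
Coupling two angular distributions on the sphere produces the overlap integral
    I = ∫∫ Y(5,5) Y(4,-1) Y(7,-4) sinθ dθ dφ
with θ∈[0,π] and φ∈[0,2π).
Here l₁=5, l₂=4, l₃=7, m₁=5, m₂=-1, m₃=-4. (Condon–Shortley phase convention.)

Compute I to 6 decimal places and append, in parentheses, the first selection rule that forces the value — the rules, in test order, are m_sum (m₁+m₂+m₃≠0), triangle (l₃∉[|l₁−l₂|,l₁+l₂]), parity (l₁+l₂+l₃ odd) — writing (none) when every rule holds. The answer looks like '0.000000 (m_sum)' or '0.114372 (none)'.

Checks pass: Σm=0; 16 even; l₃=7∈[1,9].
(2·5+1)(2·4+1)(2·7+1) = 1485
Δ: 2! 8! 6! / 17! → 1/6126120
sum: t=0:+1/69120 t=1:−1/20736 t=2:+1/69120 = -1/51840
3j²(5 4 7; 0 0 0) = Δ·Π!·Σ² = 280/21879  (sign +1)
sum: t=0:+1/2903040 = 1/2903040
3j²(5 4 7; 5 -1 -4) = Δ·Π!·Σ² = 75/6188  (sign -1)
combine: 4πI² = 1485·280/21879·75/6188 = 11250/48841
take √, sign -1: I = -0.13538765
No selection rule forces the value: the integral is nonzero (none).

-0.135388 (none)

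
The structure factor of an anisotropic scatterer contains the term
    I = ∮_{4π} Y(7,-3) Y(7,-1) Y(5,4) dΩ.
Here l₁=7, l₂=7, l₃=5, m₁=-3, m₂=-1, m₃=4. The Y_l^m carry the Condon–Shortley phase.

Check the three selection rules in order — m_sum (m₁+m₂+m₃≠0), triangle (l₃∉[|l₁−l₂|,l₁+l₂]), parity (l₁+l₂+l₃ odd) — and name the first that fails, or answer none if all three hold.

parity

m₁+m₂+m₃ = -3 − 1 + 4 = 0  ✓
triangle: |7−7|=0 ≤ l₃=5 ≤ 7+7=14  ✓
parity: l₁+l₂+l₃ = 19 is odd  ✗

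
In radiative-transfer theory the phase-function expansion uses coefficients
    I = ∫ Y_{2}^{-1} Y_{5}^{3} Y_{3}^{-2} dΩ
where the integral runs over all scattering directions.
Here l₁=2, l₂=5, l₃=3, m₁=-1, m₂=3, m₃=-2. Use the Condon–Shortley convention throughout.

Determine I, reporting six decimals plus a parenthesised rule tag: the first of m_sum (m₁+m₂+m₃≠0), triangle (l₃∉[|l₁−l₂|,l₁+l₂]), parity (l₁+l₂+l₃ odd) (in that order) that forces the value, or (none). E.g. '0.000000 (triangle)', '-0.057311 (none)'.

m-sum 0 ✓  L=10 even ✓  3≤3≤7 ✓
Π(2lᵢ+1) = 5×11×7 = 385
triangle coeff Δ(2,5,3) = 1/2310
Σ_t [2,2]: t=2:+1/144 = 1/144
(3j)²=10/231 [(2 5 3; 0 0 0)], sign=-1
Σ_t [3,3]: t=3:−1/720 = -1/720
(3j)²=8/165 [(2 5 3; -1 3 -2)], sign=+1
⇒ 4πI² = 80/99
I = (-1)√(80/99/(4π)) = -0.25358436
No selection rule forces the value: the integral is nonzero (none).

-0.253584 (none)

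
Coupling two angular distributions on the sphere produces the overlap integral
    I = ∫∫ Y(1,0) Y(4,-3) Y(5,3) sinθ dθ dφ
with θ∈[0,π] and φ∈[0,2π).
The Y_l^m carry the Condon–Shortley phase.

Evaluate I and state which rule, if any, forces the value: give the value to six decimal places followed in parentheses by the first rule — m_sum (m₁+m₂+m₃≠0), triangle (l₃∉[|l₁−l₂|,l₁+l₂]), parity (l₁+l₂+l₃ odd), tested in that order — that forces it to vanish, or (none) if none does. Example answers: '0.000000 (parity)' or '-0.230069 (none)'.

-0.196426 (none)

Rules hold: Σm=0, L=10 even, 3≤5≤5.
N = 3·9·11 = 297
Δ = 0!·2!·8!/11! = 1/495
Racah Σ t=0..0: t=0:+1/576 = 1/576
⇒ 3j(1 4 5; 0 0 0)² = 5/99, sgn -1
Racah Σ t=0..0: t=0:+1/5040 = 1/5040
⇒ 3j(1 4 5; 0 -3 3)² = 16/495, sgn +1
4πI² = N·(3j₀)²·(3jₘ)² = 16/33
I = -1·√(0.484848/4π) = -0.19642560
No selection rule forces the value: the integral is nonzero (none).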